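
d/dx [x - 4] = 1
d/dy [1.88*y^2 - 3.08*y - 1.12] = 3.76*y - 3.08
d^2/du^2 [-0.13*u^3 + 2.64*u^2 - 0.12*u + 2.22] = 5.28 - 0.78*u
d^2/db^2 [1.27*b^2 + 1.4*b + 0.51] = 2.54000000000000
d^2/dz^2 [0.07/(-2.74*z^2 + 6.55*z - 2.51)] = (1.051064*z^2 - 2.51258*z - 0.07*(5.48*z - 6.55)*(10.96*z - 13.1) + 0.962836)/(2.74*z^2 - 6.55*z + 2.51)^3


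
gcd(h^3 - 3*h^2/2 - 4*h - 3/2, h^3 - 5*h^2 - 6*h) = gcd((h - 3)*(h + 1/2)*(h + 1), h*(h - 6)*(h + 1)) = h + 1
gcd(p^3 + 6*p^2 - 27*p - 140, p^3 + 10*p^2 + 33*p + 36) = p + 4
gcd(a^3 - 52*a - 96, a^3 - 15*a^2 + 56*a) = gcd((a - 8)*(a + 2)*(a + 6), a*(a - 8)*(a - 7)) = a - 8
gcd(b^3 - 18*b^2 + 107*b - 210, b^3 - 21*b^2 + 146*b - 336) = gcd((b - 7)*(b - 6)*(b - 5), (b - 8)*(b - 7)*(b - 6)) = b^2 - 13*b + 42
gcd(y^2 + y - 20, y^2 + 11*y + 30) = y + 5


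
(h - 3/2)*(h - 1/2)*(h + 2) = h^3 - 13*h/4 + 3/2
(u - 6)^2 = u^2 - 12*u + 36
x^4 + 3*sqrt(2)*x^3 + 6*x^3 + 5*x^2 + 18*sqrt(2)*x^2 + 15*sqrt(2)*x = x*(x + 1)*(x + 5)*(x + 3*sqrt(2))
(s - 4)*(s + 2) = s^2 - 2*s - 8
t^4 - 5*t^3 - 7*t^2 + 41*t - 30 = (t - 5)*(t - 2)*(t - 1)*(t + 3)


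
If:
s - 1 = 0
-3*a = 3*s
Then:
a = -1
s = 1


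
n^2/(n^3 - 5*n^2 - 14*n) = n/(n^2 - 5*n - 14)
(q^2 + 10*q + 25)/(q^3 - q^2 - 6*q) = (q^2 + 10*q + 25)/(q*(q^2 - q - 6))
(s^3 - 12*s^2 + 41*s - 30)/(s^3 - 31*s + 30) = (s - 6)/(s + 6)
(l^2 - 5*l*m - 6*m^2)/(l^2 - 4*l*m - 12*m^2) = (l + m)/(l + 2*m)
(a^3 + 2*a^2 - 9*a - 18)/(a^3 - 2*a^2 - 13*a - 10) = (a^2 - 9)/(a^2 - 4*a - 5)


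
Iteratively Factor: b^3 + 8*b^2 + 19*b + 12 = (b + 4)*(b^2 + 4*b + 3) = (b + 1)*(b + 4)*(b + 3)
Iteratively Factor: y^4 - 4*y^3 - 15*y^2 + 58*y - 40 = (y + 4)*(y^3 - 8*y^2 + 17*y - 10) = (y - 1)*(y + 4)*(y^2 - 7*y + 10) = (y - 5)*(y - 1)*(y + 4)*(y - 2)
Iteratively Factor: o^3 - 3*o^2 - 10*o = (o - 5)*(o^2 + 2*o) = (o - 5)*(o + 2)*(o)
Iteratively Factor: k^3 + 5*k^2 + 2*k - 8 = (k + 2)*(k^2 + 3*k - 4) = (k - 1)*(k + 2)*(k + 4)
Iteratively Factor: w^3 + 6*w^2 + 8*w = (w)*(w^2 + 6*w + 8) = w*(w + 2)*(w + 4)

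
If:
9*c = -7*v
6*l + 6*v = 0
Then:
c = -7*v/9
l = -v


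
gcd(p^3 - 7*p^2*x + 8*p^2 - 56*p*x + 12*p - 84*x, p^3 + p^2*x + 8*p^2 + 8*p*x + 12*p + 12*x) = p^2 + 8*p + 12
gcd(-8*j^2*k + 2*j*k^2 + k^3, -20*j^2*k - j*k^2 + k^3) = 4*j*k + k^2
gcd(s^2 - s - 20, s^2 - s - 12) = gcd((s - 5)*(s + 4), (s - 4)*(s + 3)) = 1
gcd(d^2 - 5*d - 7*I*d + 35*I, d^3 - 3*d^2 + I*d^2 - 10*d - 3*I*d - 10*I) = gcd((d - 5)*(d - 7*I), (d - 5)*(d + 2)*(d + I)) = d - 5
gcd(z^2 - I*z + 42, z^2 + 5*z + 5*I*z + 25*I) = 1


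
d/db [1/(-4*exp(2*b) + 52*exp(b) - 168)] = (2*exp(b) - 13)*exp(b)/(4*(exp(2*b) - 13*exp(b) + 42)^2)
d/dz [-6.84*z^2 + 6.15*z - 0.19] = 6.15 - 13.68*z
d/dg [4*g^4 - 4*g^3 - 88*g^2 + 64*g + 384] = 16*g^3 - 12*g^2 - 176*g + 64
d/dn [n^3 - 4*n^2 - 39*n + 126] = 3*n^2 - 8*n - 39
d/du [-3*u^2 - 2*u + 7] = -6*u - 2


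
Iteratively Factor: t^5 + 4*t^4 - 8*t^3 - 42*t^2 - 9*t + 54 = (t + 3)*(t^4 + t^3 - 11*t^2 - 9*t + 18) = (t - 1)*(t + 3)*(t^3 + 2*t^2 - 9*t - 18) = (t - 1)*(t + 2)*(t + 3)*(t^2 - 9) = (t - 1)*(t + 2)*(t + 3)^2*(t - 3)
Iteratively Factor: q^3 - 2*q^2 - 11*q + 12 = (q + 3)*(q^2 - 5*q + 4) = (q - 1)*(q + 3)*(q - 4)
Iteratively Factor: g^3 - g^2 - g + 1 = (g - 1)*(g^2 - 1) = (g - 1)*(g + 1)*(g - 1)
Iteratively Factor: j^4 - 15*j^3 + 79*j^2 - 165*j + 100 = (j - 4)*(j^3 - 11*j^2 + 35*j - 25) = (j - 5)*(j - 4)*(j^2 - 6*j + 5) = (j - 5)*(j - 4)*(j - 1)*(j - 5)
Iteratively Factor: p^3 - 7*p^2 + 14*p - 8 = (p - 4)*(p^2 - 3*p + 2) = (p - 4)*(p - 2)*(p - 1)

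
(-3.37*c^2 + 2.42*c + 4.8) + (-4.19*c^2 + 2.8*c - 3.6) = -7.56*c^2 + 5.22*c + 1.2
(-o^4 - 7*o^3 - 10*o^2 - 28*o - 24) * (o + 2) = -o^5 - 9*o^4 - 24*o^3 - 48*o^2 - 80*o - 48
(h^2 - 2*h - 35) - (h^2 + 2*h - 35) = -4*h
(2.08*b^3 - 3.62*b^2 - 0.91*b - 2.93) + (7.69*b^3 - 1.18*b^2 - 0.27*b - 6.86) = 9.77*b^3 - 4.8*b^2 - 1.18*b - 9.79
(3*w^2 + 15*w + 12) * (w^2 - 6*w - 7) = 3*w^4 - 3*w^3 - 99*w^2 - 177*w - 84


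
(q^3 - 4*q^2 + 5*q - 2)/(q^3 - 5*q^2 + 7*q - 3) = (q - 2)/(q - 3)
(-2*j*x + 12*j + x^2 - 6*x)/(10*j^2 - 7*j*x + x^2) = (x - 6)/(-5*j + x)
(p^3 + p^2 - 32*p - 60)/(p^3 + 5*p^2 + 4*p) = (p^3 + p^2 - 32*p - 60)/(p*(p^2 + 5*p + 4))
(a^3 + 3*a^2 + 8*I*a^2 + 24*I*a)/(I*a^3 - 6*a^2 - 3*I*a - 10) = a*(-I*a^2 + a*(8 - 3*I) + 24)/(a^3 + 6*I*a^2 - 3*a + 10*I)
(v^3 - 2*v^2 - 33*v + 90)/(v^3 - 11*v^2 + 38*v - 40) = (v^2 + 3*v - 18)/(v^2 - 6*v + 8)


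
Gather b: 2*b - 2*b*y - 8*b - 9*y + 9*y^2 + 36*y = b*(-2*y - 6) + 9*y^2 + 27*y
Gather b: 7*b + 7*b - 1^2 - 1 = 14*b - 2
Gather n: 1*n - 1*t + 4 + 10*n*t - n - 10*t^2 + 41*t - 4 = 10*n*t - 10*t^2 + 40*t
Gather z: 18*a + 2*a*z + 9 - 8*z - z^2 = 18*a - z^2 + z*(2*a - 8) + 9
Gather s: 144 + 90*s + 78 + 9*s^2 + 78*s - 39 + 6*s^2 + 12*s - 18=15*s^2 + 180*s + 165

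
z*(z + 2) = z^2 + 2*z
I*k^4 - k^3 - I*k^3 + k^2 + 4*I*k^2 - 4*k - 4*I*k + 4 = (k - 2*I)*(k + I)*(k + 2*I)*(I*k - I)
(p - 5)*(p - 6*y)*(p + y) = p^3 - 5*p^2*y - 5*p^2 - 6*p*y^2 + 25*p*y + 30*y^2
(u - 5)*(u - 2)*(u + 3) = u^3 - 4*u^2 - 11*u + 30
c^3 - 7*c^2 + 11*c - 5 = (c - 5)*(c - 1)^2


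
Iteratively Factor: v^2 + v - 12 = (v - 3)*(v + 4)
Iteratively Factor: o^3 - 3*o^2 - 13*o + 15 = (o - 1)*(o^2 - 2*o - 15) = (o - 1)*(o + 3)*(o - 5)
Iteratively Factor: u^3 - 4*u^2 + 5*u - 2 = (u - 1)*(u^2 - 3*u + 2) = (u - 1)^2*(u - 2)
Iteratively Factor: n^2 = (n)*(n)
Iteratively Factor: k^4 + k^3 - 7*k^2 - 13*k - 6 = (k + 1)*(k^3 - 7*k - 6) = (k + 1)^2*(k^2 - k - 6) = (k + 1)^2*(k + 2)*(k - 3)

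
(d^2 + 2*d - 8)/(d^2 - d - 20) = (d - 2)/(d - 5)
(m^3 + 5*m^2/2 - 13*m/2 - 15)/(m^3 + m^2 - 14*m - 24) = (m - 5/2)/(m - 4)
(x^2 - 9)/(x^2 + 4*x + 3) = (x - 3)/(x + 1)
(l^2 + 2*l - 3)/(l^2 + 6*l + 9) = (l - 1)/(l + 3)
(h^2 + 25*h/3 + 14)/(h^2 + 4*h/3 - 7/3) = (h + 6)/(h - 1)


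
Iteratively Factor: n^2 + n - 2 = (n + 2)*(n - 1)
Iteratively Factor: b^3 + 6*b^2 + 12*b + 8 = (b + 2)*(b^2 + 4*b + 4) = (b + 2)^2*(b + 2)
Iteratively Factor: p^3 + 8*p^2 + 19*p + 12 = (p + 1)*(p^2 + 7*p + 12) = (p + 1)*(p + 4)*(p + 3)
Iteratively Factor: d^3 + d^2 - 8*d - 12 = (d + 2)*(d^2 - d - 6) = (d - 3)*(d + 2)*(d + 2)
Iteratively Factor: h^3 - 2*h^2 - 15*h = (h)*(h^2 - 2*h - 15) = h*(h + 3)*(h - 5)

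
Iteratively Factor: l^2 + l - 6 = (l - 2)*(l + 3)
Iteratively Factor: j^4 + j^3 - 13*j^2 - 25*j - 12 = (j - 4)*(j^3 + 5*j^2 + 7*j + 3) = (j - 4)*(j + 1)*(j^2 + 4*j + 3) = (j - 4)*(j + 1)*(j + 3)*(j + 1)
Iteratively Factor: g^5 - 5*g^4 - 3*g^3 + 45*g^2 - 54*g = (g - 2)*(g^4 - 3*g^3 - 9*g^2 + 27*g) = g*(g - 2)*(g^3 - 3*g^2 - 9*g + 27) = g*(g - 2)*(g + 3)*(g^2 - 6*g + 9) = g*(g - 3)*(g - 2)*(g + 3)*(g - 3)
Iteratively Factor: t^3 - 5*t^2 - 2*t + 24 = (t - 4)*(t^2 - t - 6) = (t - 4)*(t + 2)*(t - 3)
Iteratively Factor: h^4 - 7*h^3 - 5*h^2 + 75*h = (h - 5)*(h^3 - 2*h^2 - 15*h) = (h - 5)*(h + 3)*(h^2 - 5*h) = (h - 5)^2*(h + 3)*(h)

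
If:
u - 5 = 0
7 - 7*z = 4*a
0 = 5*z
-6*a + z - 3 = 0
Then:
No Solution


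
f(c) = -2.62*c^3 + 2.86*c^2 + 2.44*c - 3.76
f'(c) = -7.86*c^2 + 5.72*c + 2.44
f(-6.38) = 777.49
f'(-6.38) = -353.99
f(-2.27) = 36.08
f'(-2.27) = -51.05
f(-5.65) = 546.30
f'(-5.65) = -280.79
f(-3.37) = 120.77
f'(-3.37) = -106.10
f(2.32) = -15.42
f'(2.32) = -26.60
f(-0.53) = -3.86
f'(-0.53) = -2.80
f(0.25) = -3.01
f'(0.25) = 3.38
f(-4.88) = 356.92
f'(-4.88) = -212.65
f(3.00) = -41.44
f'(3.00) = -51.14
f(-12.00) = 4906.16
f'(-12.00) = -1198.04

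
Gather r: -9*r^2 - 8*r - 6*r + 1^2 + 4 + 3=-9*r^2 - 14*r + 8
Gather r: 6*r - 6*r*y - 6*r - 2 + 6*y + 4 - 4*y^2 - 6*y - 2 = -6*r*y - 4*y^2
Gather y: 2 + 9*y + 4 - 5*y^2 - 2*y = -5*y^2 + 7*y + 6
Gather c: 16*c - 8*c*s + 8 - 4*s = c*(16 - 8*s) - 4*s + 8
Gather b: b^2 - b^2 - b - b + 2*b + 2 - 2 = 0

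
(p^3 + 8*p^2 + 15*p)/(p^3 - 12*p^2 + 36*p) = (p^2 + 8*p + 15)/(p^2 - 12*p + 36)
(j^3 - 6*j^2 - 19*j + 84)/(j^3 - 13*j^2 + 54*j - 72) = (j^2 - 3*j - 28)/(j^2 - 10*j + 24)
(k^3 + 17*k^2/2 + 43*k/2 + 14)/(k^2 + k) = k + 15/2 + 14/k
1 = 1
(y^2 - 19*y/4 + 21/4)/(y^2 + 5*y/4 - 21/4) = (y - 3)/(y + 3)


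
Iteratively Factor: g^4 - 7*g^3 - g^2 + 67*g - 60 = (g - 1)*(g^3 - 6*g^2 - 7*g + 60) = (g - 1)*(g + 3)*(g^2 - 9*g + 20) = (g - 5)*(g - 1)*(g + 3)*(g - 4)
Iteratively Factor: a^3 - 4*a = (a + 2)*(a^2 - 2*a) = a*(a + 2)*(a - 2)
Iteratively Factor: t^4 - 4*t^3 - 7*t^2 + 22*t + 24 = (t - 4)*(t^3 - 7*t - 6) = (t - 4)*(t + 2)*(t^2 - 2*t - 3) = (t - 4)*(t - 3)*(t + 2)*(t + 1)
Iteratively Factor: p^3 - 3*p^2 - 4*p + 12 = (p - 3)*(p^2 - 4) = (p - 3)*(p + 2)*(p - 2)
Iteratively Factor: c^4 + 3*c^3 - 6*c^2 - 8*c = (c + 4)*(c^3 - c^2 - 2*c) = (c + 1)*(c + 4)*(c^2 - 2*c) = (c - 2)*(c + 1)*(c + 4)*(c)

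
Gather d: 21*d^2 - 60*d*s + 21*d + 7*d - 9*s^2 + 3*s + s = 21*d^2 + d*(28 - 60*s) - 9*s^2 + 4*s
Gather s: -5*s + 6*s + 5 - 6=s - 1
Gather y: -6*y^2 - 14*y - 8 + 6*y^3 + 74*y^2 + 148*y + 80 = 6*y^3 + 68*y^2 + 134*y + 72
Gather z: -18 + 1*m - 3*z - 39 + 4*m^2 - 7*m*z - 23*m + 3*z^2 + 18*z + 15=4*m^2 - 22*m + 3*z^2 + z*(15 - 7*m) - 42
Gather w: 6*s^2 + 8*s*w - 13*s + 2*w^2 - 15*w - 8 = 6*s^2 - 13*s + 2*w^2 + w*(8*s - 15) - 8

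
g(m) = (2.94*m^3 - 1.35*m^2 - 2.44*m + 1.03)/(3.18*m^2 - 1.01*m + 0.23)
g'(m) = (1.01 - 6.36*m)*(2.94*m^3 - 1.35*m^2 - 2.44*m + 1.03)/(3.18*m^2 - 1.01*m + 0.23)^2 + (8.82*m^2 - 2.7*m - 2.44)/(3.18*m^2 - 1.01*m + 0.23) = (9.3492*m^4 - 5.9388*m^3 + 11.1513*m^2 - 7.1718*m + 0.4791)/(10.1124*m^4 - 6.4236*m^3 + 2.4829*m^2 - 0.4646*m + 0.0529)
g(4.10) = 3.45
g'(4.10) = 0.97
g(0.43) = -0.09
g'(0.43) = -4.72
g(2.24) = 1.57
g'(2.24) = 1.08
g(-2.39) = -1.97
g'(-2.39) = 1.08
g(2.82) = 2.18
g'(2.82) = 1.03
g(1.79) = 1.07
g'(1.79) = 1.15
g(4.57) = 3.91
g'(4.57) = 0.96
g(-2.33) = -1.90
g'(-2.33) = 1.09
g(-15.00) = -13.94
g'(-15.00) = 0.93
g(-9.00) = -8.35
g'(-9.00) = 0.94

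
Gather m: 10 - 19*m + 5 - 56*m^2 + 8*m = -56*m^2 - 11*m + 15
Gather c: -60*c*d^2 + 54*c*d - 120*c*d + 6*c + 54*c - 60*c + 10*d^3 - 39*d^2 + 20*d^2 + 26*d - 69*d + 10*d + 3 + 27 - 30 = c*(-60*d^2 - 66*d) + 10*d^3 - 19*d^2 - 33*d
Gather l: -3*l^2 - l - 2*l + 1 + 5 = -3*l^2 - 3*l + 6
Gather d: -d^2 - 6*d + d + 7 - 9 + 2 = -d^2 - 5*d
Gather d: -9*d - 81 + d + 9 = -8*d - 72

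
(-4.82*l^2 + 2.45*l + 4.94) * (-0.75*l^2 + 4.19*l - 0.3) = 3.615*l^4 - 22.0333*l^3 + 8.0065*l^2 + 19.9636*l - 1.482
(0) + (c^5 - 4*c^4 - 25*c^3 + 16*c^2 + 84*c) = c^5 - 4*c^4 - 25*c^3 + 16*c^2 + 84*c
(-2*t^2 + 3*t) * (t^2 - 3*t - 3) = -2*t^4 + 9*t^3 - 3*t^2 - 9*t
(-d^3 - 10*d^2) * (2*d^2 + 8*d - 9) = -2*d^5 - 28*d^4 - 71*d^3 + 90*d^2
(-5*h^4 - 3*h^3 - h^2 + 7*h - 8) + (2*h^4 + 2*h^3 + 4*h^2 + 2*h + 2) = -3*h^4 - h^3 + 3*h^2 + 9*h - 6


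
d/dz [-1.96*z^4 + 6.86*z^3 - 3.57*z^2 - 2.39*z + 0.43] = -7.84*z^3 + 20.58*z^2 - 7.14*z - 2.39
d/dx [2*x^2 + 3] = 4*x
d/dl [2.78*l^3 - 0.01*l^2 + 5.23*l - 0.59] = 8.34*l^2 - 0.02*l + 5.23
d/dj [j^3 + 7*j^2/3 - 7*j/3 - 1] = 3*j^2 + 14*j/3 - 7/3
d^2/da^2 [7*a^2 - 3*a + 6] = 14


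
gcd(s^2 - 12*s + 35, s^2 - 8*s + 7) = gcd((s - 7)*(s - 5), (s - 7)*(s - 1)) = s - 7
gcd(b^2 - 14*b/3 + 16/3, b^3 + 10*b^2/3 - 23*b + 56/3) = b - 8/3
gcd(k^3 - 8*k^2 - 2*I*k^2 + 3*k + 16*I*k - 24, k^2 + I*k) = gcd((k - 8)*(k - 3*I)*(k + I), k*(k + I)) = k + I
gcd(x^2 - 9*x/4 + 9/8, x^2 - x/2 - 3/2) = x - 3/2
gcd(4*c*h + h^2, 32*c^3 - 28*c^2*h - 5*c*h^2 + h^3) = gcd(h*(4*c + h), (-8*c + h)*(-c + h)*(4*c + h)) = 4*c + h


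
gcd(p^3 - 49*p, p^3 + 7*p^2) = p^2 + 7*p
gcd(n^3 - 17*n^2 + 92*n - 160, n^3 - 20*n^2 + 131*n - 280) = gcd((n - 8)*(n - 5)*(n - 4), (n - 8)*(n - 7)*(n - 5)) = n^2 - 13*n + 40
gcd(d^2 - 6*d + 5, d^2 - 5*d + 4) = d - 1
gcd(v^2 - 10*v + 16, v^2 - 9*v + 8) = v - 8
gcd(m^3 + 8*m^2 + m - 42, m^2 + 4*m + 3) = m + 3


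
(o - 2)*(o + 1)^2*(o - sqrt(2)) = o^4 - sqrt(2)*o^3 - 3*o^2 - 2*o + 3*sqrt(2)*o + 2*sqrt(2)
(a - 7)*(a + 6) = a^2 - a - 42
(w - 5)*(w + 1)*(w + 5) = w^3 + w^2 - 25*w - 25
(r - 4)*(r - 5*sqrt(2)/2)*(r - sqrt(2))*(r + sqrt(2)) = r^4 - 4*r^3 - 5*sqrt(2)*r^3/2 - 2*r^2 + 10*sqrt(2)*r^2 + 5*sqrt(2)*r + 8*r - 20*sqrt(2)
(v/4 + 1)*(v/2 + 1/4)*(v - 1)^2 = v^4/8 + 5*v^3/16 - 3*v^2/4 + v/16 + 1/4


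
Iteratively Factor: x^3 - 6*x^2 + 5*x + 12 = (x - 4)*(x^2 - 2*x - 3) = (x - 4)*(x + 1)*(x - 3)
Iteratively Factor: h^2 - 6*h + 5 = (h - 1)*(h - 5)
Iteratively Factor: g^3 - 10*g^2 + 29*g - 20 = (g - 5)*(g^2 - 5*g + 4) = (g - 5)*(g - 1)*(g - 4)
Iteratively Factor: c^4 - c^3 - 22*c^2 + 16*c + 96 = (c + 2)*(c^3 - 3*c^2 - 16*c + 48) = (c + 2)*(c + 4)*(c^2 - 7*c + 12) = (c - 3)*(c + 2)*(c + 4)*(c - 4)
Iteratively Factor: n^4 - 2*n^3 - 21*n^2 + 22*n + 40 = (n - 2)*(n^3 - 21*n - 20) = (n - 2)*(n + 1)*(n^2 - n - 20) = (n - 5)*(n - 2)*(n + 1)*(n + 4)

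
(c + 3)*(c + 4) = c^2 + 7*c + 12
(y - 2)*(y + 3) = y^2 + y - 6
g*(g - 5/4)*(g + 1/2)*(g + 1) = g^4 + g^3/4 - 11*g^2/8 - 5*g/8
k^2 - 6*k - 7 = (k - 7)*(k + 1)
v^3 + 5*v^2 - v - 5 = (v - 1)*(v + 1)*(v + 5)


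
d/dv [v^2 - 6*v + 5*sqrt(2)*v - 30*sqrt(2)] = 2*v - 6 + 5*sqrt(2)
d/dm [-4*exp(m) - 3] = -4*exp(m)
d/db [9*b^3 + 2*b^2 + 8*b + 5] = 27*b^2 + 4*b + 8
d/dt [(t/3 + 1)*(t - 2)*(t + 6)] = t*(3*t + 14)/3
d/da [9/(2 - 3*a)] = 27/(3*a - 2)^2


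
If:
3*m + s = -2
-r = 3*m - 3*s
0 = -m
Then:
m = 0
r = -6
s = -2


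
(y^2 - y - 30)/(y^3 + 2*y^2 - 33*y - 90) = 1/(y + 3)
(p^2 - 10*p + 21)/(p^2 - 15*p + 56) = (p - 3)/(p - 8)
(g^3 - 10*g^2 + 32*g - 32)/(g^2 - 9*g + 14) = (g^2 - 8*g + 16)/(g - 7)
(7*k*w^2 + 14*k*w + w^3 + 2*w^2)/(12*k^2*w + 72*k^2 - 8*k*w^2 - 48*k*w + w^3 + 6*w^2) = w*(7*k*w + 14*k + w^2 + 2*w)/(12*k^2*w + 72*k^2 - 8*k*w^2 - 48*k*w + w^3 + 6*w^2)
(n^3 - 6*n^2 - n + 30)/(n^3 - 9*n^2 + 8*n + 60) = (n - 3)/(n - 6)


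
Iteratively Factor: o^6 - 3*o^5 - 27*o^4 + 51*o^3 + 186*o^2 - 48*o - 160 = (o + 2)*(o^5 - 5*o^4 - 17*o^3 + 85*o^2 + 16*o - 80) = (o - 5)*(o + 2)*(o^4 - 17*o^2 + 16) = (o - 5)*(o + 2)*(o + 4)*(o^3 - 4*o^2 - o + 4) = (o - 5)*(o - 4)*(o + 2)*(o + 4)*(o^2 - 1) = (o - 5)*(o - 4)*(o + 1)*(o + 2)*(o + 4)*(o - 1)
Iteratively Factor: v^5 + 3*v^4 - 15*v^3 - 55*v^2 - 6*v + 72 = (v + 3)*(v^4 - 15*v^2 - 10*v + 24) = (v - 1)*(v + 3)*(v^3 + v^2 - 14*v - 24) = (v - 1)*(v + 2)*(v + 3)*(v^2 - v - 12) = (v - 4)*(v - 1)*(v + 2)*(v + 3)*(v + 3)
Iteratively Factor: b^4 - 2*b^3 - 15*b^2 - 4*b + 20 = (b - 1)*(b^3 - b^2 - 16*b - 20) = (b - 1)*(b + 2)*(b^2 - 3*b - 10) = (b - 1)*(b + 2)^2*(b - 5)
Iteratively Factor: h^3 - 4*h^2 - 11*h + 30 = (h - 2)*(h^2 - 2*h - 15) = (h - 2)*(h + 3)*(h - 5)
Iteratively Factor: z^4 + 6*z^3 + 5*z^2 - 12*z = (z)*(z^3 + 6*z^2 + 5*z - 12) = z*(z + 3)*(z^2 + 3*z - 4) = z*(z + 3)*(z + 4)*(z - 1)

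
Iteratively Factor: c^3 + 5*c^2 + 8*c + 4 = (c + 2)*(c^2 + 3*c + 2) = (c + 2)^2*(c + 1)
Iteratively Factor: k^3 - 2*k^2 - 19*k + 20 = (k - 5)*(k^2 + 3*k - 4) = (k - 5)*(k - 1)*(k + 4)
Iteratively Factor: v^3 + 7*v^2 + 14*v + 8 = (v + 4)*(v^2 + 3*v + 2) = (v + 2)*(v + 4)*(v + 1)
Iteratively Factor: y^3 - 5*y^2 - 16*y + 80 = (y + 4)*(y^2 - 9*y + 20) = (y - 4)*(y + 4)*(y - 5)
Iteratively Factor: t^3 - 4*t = (t + 2)*(t^2 - 2*t) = (t - 2)*(t + 2)*(t)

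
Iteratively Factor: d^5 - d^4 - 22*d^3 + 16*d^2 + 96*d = (d + 4)*(d^4 - 5*d^3 - 2*d^2 + 24*d) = (d + 2)*(d + 4)*(d^3 - 7*d^2 + 12*d) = (d - 3)*(d + 2)*(d + 4)*(d^2 - 4*d) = d*(d - 3)*(d + 2)*(d + 4)*(d - 4)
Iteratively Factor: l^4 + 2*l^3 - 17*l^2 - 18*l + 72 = (l + 4)*(l^3 - 2*l^2 - 9*l + 18) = (l + 3)*(l + 4)*(l^2 - 5*l + 6) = (l - 3)*(l + 3)*(l + 4)*(l - 2)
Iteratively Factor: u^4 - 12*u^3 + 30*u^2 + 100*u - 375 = (u - 5)*(u^3 - 7*u^2 - 5*u + 75) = (u - 5)^2*(u^2 - 2*u - 15) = (u - 5)^2*(u + 3)*(u - 5)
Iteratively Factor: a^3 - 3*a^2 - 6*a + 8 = (a - 4)*(a^2 + a - 2) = (a - 4)*(a + 2)*(a - 1)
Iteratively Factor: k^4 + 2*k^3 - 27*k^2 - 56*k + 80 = (k + 4)*(k^3 - 2*k^2 - 19*k + 20) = (k + 4)^2*(k^2 - 6*k + 5) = (k - 5)*(k + 4)^2*(k - 1)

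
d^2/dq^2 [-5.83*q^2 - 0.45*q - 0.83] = -11.6600000000000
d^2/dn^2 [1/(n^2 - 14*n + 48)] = 2*(-n^2 + 14*n + 4*(n - 7)^2 - 48)/(n^2 - 14*n + 48)^3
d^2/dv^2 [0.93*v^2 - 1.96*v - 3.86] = 1.86000000000000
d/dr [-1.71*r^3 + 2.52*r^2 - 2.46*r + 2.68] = -5.13*r^2 + 5.04*r - 2.46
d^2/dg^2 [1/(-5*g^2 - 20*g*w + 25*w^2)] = 2*(g^2 + 4*g*w - 5*w^2 - 4*(g + 2*w)^2)/(5*(g^2 + 4*g*w - 5*w^2)^3)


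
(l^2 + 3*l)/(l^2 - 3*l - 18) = l/(l - 6)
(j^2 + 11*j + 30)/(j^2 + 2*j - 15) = (j + 6)/(j - 3)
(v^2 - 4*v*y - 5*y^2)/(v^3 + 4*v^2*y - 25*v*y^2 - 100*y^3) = (v + y)/(v^2 + 9*v*y + 20*y^2)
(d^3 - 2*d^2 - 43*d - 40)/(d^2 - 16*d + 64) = (d^2 + 6*d + 5)/(d - 8)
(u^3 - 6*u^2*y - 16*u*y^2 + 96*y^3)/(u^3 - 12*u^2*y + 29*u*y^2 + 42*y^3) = (-u^2 + 16*y^2)/(-u^2 + 6*u*y + 7*y^2)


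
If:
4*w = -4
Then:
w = -1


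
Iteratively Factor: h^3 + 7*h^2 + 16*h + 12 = (h + 2)*(h^2 + 5*h + 6) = (h + 2)^2*(h + 3)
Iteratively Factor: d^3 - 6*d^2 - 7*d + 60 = (d - 4)*(d^2 - 2*d - 15) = (d - 4)*(d + 3)*(d - 5)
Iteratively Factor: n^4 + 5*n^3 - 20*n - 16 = (n - 2)*(n^3 + 7*n^2 + 14*n + 8) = (n - 2)*(n + 4)*(n^2 + 3*n + 2) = (n - 2)*(n + 1)*(n + 4)*(n + 2)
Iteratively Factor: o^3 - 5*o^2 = (o)*(o^2 - 5*o) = o*(o - 5)*(o)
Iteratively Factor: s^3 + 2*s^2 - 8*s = (s - 2)*(s^2 + 4*s) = (s - 2)*(s + 4)*(s)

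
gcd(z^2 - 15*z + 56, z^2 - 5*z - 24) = z - 8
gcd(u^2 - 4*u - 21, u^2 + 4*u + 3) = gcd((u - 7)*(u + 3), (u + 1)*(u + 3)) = u + 3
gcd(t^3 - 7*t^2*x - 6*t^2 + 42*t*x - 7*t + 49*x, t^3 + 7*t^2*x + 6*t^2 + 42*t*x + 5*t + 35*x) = t + 1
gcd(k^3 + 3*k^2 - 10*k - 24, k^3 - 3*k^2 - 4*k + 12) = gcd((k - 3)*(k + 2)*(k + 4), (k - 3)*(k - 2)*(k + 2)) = k^2 - k - 6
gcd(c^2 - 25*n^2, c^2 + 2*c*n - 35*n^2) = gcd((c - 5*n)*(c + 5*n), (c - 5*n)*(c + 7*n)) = c - 5*n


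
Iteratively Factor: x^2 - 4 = (x - 2)*(x + 2)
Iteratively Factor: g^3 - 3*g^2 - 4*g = (g - 4)*(g^2 + g) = g*(g - 4)*(g + 1)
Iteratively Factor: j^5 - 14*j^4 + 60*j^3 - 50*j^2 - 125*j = (j - 5)*(j^4 - 9*j^3 + 15*j^2 + 25*j) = (j - 5)*(j + 1)*(j^3 - 10*j^2 + 25*j) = (j - 5)^2*(j + 1)*(j^2 - 5*j) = (j - 5)^3*(j + 1)*(j)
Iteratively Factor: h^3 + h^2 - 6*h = (h + 3)*(h^2 - 2*h) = (h - 2)*(h + 3)*(h)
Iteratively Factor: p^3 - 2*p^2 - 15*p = (p - 5)*(p^2 + 3*p) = (p - 5)*(p + 3)*(p)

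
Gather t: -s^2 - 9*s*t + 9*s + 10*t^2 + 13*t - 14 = -s^2 + 9*s + 10*t^2 + t*(13 - 9*s) - 14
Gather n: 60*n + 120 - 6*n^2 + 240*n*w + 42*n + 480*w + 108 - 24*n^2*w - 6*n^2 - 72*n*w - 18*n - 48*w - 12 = n^2*(-24*w - 12) + n*(168*w + 84) + 432*w + 216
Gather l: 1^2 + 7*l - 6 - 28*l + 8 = 3 - 21*l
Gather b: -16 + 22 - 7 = -1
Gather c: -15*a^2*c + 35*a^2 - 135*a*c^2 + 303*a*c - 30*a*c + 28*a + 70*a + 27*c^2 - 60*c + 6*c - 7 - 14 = 35*a^2 + 98*a + c^2*(27 - 135*a) + c*(-15*a^2 + 273*a - 54) - 21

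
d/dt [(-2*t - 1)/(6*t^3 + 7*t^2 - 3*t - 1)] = (24*t^3 + 32*t^2 + 14*t - 1)/(36*t^6 + 84*t^5 + 13*t^4 - 54*t^3 - 5*t^2 + 6*t + 1)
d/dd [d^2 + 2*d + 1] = 2*d + 2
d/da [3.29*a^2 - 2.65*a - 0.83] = 6.58*a - 2.65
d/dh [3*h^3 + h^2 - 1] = h*(9*h + 2)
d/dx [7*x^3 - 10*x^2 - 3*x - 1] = 21*x^2 - 20*x - 3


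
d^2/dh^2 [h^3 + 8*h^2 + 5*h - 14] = 6*h + 16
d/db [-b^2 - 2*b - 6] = -2*b - 2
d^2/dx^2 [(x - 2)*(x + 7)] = 2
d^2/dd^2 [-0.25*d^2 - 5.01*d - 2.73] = -0.500000000000000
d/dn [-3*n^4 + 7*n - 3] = 7 - 12*n^3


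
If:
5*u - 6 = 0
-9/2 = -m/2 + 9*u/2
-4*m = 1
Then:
No Solution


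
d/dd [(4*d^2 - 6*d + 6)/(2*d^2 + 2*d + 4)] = (5*d^2 + 2*d - 9)/(d^4 + 2*d^3 + 5*d^2 + 4*d + 4)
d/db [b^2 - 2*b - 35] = 2*b - 2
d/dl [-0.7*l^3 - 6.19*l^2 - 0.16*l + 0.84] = -2.1*l^2 - 12.38*l - 0.16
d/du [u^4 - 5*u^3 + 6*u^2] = u*(4*u^2 - 15*u + 12)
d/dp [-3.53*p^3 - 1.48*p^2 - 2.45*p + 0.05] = -10.59*p^2 - 2.96*p - 2.45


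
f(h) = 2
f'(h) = 0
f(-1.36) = 2.00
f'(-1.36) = 0.00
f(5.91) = 2.00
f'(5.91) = 0.00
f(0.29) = 2.00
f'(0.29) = 0.00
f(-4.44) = 2.00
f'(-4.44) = 0.00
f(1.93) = 2.00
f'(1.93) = 0.00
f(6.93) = 2.00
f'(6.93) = 0.00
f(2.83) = 2.00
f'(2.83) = 0.00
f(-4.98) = 2.00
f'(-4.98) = 0.00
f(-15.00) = 2.00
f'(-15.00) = 0.00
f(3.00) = 2.00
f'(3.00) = 0.00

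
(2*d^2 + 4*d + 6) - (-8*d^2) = 10*d^2 + 4*d + 6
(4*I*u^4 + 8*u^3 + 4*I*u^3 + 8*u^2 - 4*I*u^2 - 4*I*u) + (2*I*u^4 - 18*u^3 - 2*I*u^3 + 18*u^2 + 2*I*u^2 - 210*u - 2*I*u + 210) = 6*I*u^4 - 10*u^3 + 2*I*u^3 + 26*u^2 - 2*I*u^2 - 210*u - 6*I*u + 210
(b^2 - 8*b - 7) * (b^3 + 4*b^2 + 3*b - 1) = b^5 - 4*b^4 - 36*b^3 - 53*b^2 - 13*b + 7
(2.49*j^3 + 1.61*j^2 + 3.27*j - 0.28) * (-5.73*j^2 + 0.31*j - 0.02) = -14.2677*j^5 - 8.4534*j^4 - 18.2878*j^3 + 2.5859*j^2 - 0.1522*j + 0.0056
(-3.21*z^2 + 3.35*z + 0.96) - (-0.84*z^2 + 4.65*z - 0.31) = -2.37*z^2 - 1.3*z + 1.27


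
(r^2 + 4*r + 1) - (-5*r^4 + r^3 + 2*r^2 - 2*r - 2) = 5*r^4 - r^3 - r^2 + 6*r + 3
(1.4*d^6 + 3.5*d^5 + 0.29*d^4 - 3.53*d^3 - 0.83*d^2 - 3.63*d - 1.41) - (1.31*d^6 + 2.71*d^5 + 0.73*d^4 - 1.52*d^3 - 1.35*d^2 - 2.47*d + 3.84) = 0.0899999999999999*d^6 + 0.79*d^5 - 0.44*d^4 - 2.01*d^3 + 0.52*d^2 - 1.16*d - 5.25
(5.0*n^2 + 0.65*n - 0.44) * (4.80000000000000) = 24.0*n^2 + 3.12*n - 2.112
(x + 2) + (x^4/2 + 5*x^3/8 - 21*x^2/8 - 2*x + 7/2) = x^4/2 + 5*x^3/8 - 21*x^2/8 - x + 11/2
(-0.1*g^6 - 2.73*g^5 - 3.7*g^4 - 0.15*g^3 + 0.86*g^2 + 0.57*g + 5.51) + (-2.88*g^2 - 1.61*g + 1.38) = -0.1*g^6 - 2.73*g^5 - 3.7*g^4 - 0.15*g^3 - 2.02*g^2 - 1.04*g + 6.89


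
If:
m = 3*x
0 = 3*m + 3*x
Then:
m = 0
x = 0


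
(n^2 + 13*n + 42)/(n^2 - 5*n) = (n^2 + 13*n + 42)/(n*(n - 5))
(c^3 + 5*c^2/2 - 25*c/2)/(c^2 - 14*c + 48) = c*(2*c^2 + 5*c - 25)/(2*(c^2 - 14*c + 48))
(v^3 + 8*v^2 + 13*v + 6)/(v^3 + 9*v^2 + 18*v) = (v^2 + 2*v + 1)/(v*(v + 3))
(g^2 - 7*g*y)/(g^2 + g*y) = (g - 7*y)/(g + y)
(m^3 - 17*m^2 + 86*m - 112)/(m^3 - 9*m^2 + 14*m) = (m - 8)/m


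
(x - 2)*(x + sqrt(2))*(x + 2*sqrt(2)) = x^3 - 2*x^2 + 3*sqrt(2)*x^2 - 6*sqrt(2)*x + 4*x - 8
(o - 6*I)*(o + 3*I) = o^2 - 3*I*o + 18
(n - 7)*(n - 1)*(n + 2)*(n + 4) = n^4 - 2*n^3 - 33*n^2 - 22*n + 56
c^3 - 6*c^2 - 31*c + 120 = (c - 8)*(c - 3)*(c + 5)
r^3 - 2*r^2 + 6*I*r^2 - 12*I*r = r*(r - 2)*(r + 6*I)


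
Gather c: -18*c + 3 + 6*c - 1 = 2 - 12*c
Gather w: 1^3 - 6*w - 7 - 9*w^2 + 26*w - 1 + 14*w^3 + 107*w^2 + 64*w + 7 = 14*w^3 + 98*w^2 + 84*w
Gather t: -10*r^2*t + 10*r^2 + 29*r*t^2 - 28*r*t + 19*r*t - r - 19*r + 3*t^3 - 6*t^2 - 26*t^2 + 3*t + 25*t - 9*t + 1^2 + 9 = 10*r^2 - 20*r + 3*t^3 + t^2*(29*r - 32) + t*(-10*r^2 - 9*r + 19) + 10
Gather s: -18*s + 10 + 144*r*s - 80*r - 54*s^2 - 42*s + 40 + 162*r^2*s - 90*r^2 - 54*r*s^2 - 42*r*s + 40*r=-90*r^2 - 40*r + s^2*(-54*r - 54) + s*(162*r^2 + 102*r - 60) + 50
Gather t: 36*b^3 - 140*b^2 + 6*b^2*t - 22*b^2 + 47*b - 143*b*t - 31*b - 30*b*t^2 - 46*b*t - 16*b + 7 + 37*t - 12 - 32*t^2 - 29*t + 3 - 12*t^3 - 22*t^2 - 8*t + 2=36*b^3 - 162*b^2 - 12*t^3 + t^2*(-30*b - 54) + t*(6*b^2 - 189*b)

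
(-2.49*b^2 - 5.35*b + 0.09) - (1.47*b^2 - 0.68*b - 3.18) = -3.96*b^2 - 4.67*b + 3.27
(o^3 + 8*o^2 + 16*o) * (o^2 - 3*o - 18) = o^5 + 5*o^4 - 26*o^3 - 192*o^2 - 288*o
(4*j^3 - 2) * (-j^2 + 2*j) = -4*j^5 + 8*j^4 + 2*j^2 - 4*j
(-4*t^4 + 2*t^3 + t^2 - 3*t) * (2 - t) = 4*t^5 - 10*t^4 + 3*t^3 + 5*t^2 - 6*t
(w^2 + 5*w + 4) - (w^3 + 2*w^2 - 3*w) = -w^3 - w^2 + 8*w + 4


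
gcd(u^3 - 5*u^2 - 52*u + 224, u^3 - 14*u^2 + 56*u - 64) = u^2 - 12*u + 32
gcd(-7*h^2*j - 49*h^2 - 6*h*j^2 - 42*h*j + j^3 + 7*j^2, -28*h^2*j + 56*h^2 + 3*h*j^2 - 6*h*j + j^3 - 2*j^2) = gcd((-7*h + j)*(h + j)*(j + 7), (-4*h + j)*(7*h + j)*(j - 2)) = 1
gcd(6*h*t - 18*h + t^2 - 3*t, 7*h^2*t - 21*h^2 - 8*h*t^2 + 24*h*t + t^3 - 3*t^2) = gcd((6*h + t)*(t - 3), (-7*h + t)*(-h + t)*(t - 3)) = t - 3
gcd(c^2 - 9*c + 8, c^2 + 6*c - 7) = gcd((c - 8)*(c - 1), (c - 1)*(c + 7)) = c - 1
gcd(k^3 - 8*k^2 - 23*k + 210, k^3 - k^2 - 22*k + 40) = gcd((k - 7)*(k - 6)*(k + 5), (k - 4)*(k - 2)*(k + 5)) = k + 5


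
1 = 1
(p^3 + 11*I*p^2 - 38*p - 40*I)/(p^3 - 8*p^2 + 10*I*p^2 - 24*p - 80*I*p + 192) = (p^2 + 7*I*p - 10)/(p^2 + p*(-8 + 6*I) - 48*I)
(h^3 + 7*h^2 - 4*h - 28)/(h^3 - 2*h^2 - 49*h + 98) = (h + 2)/(h - 7)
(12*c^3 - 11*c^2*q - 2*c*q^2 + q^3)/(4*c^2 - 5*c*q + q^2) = 3*c + q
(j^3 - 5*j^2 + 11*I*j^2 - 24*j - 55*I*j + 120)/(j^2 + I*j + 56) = (j^2 + j*(-5 + 3*I) - 15*I)/(j - 7*I)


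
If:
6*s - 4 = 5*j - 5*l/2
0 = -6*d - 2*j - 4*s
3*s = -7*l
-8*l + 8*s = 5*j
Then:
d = 80/91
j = -128/91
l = 24/91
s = -8/13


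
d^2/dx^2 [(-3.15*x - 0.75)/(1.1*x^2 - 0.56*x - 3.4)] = ((2.2*x - 0.56)*(3.15*x + 0.75)*(4.4*x - 1.12) + (20.79*x - 1.878)*(-1.1*x^2 + 0.56*x + 3.4))/(-1.1*x^2 + 0.56*x + 3.4)^3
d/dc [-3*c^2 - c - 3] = -6*c - 1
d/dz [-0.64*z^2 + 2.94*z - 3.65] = 2.94 - 1.28*z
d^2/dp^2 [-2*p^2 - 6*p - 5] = -4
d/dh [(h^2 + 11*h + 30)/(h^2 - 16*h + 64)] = (-27*h - 148)/(h^3 - 24*h^2 + 192*h - 512)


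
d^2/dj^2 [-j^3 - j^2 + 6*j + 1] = -6*j - 2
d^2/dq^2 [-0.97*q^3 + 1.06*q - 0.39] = -5.82*q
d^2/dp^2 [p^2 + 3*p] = 2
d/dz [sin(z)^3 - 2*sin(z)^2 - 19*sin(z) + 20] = (3*sin(z)^2 - 4*sin(z) - 19)*cos(z)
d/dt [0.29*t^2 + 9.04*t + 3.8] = 0.58*t + 9.04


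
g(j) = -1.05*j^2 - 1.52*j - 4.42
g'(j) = -2.1*j - 1.52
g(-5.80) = -30.93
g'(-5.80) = 10.66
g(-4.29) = -17.22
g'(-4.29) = 7.49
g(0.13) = -4.64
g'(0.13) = -1.79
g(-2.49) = -7.15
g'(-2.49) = 3.71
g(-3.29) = -10.78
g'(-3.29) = 5.39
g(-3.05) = -9.55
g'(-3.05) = 4.88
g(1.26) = -8.00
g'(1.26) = -4.17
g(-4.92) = -22.36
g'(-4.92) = 8.81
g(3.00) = -18.43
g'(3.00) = -7.82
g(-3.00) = -9.31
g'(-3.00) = 4.78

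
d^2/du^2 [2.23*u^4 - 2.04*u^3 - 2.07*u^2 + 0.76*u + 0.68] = 26.76*u^2 - 12.24*u - 4.14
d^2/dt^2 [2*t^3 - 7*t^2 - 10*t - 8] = 12*t - 14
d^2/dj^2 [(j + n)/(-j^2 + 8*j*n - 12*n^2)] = 2*(-4*(j - 4*n)^2*(j + n) + (3*j - 7*n)*(j^2 - 8*j*n + 12*n^2))/(j^2 - 8*j*n + 12*n^2)^3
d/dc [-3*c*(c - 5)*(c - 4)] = -9*c^2 + 54*c - 60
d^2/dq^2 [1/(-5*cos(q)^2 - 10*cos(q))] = (2*(1 - cos(2*q))^2 - 15*cos(q) + 6*cos(2*q) + 3*cos(3*q) - 18)/(10*(cos(q) + 2)^3*cos(q)^3)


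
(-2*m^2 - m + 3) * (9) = -18*m^2 - 9*m + 27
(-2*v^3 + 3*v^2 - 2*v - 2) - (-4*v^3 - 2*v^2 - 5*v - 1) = 2*v^3 + 5*v^2 + 3*v - 1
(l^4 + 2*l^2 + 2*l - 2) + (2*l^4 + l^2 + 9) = 3*l^4 + 3*l^2 + 2*l + 7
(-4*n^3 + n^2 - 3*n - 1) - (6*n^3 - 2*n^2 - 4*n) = -10*n^3 + 3*n^2 + n - 1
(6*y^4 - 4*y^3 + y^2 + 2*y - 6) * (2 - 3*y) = -18*y^5 + 24*y^4 - 11*y^3 - 4*y^2 + 22*y - 12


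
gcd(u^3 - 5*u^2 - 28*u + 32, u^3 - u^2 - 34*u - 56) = u + 4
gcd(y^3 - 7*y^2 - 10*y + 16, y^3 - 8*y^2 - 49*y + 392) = y - 8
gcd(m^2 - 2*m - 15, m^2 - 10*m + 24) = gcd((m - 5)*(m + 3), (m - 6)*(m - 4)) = 1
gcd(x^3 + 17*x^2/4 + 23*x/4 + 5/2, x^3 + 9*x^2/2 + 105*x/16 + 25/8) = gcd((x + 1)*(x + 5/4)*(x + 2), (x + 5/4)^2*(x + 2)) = x^2 + 13*x/4 + 5/2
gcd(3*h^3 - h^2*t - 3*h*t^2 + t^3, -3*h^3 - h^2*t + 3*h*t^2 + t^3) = -h^2 + t^2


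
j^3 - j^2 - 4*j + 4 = (j - 2)*(j - 1)*(j + 2)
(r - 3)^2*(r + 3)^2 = r^4 - 18*r^2 + 81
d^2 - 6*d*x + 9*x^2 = (d - 3*x)^2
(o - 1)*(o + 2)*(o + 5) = o^3 + 6*o^2 + 3*o - 10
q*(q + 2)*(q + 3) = q^3 + 5*q^2 + 6*q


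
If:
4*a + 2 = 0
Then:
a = -1/2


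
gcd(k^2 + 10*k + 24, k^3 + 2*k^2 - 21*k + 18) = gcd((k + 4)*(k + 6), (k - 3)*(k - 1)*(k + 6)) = k + 6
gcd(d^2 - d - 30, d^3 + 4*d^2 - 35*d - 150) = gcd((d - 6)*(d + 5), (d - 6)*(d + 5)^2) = d^2 - d - 30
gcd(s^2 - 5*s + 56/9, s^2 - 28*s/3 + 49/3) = s - 7/3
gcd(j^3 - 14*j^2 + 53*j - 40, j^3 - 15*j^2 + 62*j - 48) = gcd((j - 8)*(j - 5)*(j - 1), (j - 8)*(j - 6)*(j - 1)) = j^2 - 9*j + 8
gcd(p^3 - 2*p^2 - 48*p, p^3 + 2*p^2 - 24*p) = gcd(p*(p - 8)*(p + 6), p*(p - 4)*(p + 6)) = p^2 + 6*p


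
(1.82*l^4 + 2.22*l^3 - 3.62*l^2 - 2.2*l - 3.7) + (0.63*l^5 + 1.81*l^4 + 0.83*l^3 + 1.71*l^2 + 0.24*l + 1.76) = 0.63*l^5 + 3.63*l^4 + 3.05*l^3 - 1.91*l^2 - 1.96*l - 1.94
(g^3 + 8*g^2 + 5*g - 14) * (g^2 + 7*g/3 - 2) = g^5 + 31*g^4/3 + 65*g^3/3 - 55*g^2/3 - 128*g/3 + 28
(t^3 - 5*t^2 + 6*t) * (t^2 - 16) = t^5 - 5*t^4 - 10*t^3 + 80*t^2 - 96*t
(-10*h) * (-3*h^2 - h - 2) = 30*h^3 + 10*h^2 + 20*h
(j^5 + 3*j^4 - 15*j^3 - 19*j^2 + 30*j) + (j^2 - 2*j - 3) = j^5 + 3*j^4 - 15*j^3 - 18*j^2 + 28*j - 3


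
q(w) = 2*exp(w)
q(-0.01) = 1.98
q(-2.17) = 0.23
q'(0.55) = 3.47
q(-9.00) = 0.00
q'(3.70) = 80.89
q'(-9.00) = 0.00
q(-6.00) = 0.00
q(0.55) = 3.47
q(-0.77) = 0.93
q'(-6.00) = 0.00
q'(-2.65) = 0.14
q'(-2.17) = 0.23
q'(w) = 2*exp(w)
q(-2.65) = 0.14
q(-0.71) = 0.98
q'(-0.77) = 0.93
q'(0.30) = 2.70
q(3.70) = 80.89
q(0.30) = 2.70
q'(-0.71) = 0.98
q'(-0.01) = 1.98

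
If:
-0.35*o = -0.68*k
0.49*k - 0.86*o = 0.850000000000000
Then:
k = -0.72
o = -1.40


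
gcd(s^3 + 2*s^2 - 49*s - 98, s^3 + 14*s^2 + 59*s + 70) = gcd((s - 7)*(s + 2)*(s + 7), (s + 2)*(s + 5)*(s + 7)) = s^2 + 9*s + 14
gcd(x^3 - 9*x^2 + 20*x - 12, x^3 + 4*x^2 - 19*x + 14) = x^2 - 3*x + 2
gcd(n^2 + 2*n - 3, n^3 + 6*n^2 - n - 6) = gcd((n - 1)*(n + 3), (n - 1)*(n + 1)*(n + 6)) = n - 1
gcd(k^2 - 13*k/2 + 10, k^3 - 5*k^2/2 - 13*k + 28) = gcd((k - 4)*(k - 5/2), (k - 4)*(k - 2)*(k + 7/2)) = k - 4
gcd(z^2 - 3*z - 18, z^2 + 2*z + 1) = 1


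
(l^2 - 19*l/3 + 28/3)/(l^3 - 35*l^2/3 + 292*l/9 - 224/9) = 3*(l - 4)/(3*l^2 - 28*l + 32)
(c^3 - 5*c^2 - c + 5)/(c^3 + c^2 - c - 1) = (c - 5)/(c + 1)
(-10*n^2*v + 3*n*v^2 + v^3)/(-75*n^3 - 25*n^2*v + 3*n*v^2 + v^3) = v*(-2*n + v)/(-15*n^2 - 2*n*v + v^2)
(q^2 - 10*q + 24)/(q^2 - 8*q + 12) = (q - 4)/(q - 2)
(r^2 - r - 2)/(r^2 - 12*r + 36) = (r^2 - r - 2)/(r^2 - 12*r + 36)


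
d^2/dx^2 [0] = 0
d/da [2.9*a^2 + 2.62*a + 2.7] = 5.8*a + 2.62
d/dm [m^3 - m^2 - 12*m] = 3*m^2 - 2*m - 12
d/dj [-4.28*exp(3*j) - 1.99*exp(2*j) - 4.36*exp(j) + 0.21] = (-12.84*exp(2*j) - 3.98*exp(j) - 4.36)*exp(j)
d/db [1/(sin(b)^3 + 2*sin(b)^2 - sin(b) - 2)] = (-3*sin(b)^2 - 4*sin(b) + 1)/((sin(b) + 2)^2*cos(b)^3)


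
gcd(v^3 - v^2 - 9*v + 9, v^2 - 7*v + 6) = v - 1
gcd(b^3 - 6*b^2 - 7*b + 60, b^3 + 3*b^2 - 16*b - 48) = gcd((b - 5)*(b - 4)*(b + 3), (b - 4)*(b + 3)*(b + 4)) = b^2 - b - 12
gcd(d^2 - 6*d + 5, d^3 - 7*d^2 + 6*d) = d - 1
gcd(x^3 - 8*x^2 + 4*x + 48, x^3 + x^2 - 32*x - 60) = x^2 - 4*x - 12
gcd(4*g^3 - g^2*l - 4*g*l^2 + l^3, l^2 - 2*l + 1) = 1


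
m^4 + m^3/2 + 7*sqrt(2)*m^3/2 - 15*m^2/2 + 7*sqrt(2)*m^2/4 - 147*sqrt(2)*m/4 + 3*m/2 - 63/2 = (m - 3)*(m + 7/2)*(m + sqrt(2)/2)*(m + 3*sqrt(2))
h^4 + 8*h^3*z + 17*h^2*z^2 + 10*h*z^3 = h*(h + z)*(h + 2*z)*(h + 5*z)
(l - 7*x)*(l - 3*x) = l^2 - 10*l*x + 21*x^2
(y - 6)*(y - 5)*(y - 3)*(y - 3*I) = y^4 - 14*y^3 - 3*I*y^3 + 63*y^2 + 42*I*y^2 - 90*y - 189*I*y + 270*I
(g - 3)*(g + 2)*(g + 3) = g^3 + 2*g^2 - 9*g - 18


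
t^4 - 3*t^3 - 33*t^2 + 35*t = t*(t - 7)*(t - 1)*(t + 5)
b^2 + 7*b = b*(b + 7)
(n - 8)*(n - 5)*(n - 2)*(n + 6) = n^4 - 9*n^3 - 24*n^2 + 316*n - 480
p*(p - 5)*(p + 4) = p^3 - p^2 - 20*p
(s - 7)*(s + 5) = s^2 - 2*s - 35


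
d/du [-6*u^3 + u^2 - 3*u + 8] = -18*u^2 + 2*u - 3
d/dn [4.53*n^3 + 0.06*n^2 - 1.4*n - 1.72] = 13.59*n^2 + 0.12*n - 1.4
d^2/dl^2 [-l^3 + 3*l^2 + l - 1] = 6 - 6*l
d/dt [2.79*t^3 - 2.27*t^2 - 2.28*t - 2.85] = 8.37*t^2 - 4.54*t - 2.28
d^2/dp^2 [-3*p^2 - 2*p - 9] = -6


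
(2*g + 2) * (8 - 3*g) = -6*g^2 + 10*g + 16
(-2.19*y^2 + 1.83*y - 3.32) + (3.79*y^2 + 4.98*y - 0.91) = 1.6*y^2 + 6.81*y - 4.23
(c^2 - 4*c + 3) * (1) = c^2 - 4*c + 3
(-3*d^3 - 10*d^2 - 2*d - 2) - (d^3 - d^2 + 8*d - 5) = -4*d^3 - 9*d^2 - 10*d + 3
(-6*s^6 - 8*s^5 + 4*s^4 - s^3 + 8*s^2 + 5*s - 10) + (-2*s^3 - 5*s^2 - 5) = -6*s^6 - 8*s^5 + 4*s^4 - 3*s^3 + 3*s^2 + 5*s - 15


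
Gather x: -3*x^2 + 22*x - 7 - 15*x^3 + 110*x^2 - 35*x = -15*x^3 + 107*x^2 - 13*x - 7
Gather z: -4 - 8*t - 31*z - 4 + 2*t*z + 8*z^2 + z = -8*t + 8*z^2 + z*(2*t - 30) - 8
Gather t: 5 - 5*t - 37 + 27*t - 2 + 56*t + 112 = 78*t + 78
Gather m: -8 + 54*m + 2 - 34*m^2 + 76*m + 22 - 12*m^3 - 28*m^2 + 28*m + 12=-12*m^3 - 62*m^2 + 158*m + 28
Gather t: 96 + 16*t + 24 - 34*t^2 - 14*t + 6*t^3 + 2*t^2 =6*t^3 - 32*t^2 + 2*t + 120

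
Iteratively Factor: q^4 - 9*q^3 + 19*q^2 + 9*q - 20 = (q - 1)*(q^3 - 8*q^2 + 11*q + 20) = (q - 4)*(q - 1)*(q^2 - 4*q - 5) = (q - 4)*(q - 1)*(q + 1)*(q - 5)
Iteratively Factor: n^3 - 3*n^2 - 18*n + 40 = (n - 2)*(n^2 - n - 20) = (n - 2)*(n + 4)*(n - 5)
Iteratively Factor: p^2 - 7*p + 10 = (p - 5)*(p - 2)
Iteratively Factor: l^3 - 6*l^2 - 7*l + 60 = (l + 3)*(l^2 - 9*l + 20) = (l - 5)*(l + 3)*(l - 4)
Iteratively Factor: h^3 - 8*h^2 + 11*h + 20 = (h + 1)*(h^2 - 9*h + 20) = (h - 4)*(h + 1)*(h - 5)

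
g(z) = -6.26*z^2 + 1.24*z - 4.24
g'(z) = 1.24 - 12.52*z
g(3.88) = -93.67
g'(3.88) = -47.34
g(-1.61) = -22.46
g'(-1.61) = 21.40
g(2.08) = -28.74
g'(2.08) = -24.80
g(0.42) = -4.82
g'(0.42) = -4.02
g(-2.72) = -53.93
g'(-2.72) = 35.29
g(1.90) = -24.48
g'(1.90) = -22.55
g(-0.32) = -5.28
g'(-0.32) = 5.25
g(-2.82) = -57.52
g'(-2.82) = 36.55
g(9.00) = -500.14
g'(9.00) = -111.44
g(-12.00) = -920.56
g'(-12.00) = 151.48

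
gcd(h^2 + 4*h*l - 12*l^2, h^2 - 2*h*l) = h - 2*l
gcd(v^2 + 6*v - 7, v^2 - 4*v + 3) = v - 1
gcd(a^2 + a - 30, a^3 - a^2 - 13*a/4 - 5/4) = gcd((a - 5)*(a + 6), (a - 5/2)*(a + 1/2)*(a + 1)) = 1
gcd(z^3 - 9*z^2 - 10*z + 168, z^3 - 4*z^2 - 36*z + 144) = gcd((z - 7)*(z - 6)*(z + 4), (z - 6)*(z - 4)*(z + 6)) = z - 6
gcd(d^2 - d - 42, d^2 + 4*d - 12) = d + 6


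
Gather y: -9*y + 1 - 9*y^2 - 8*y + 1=-9*y^2 - 17*y + 2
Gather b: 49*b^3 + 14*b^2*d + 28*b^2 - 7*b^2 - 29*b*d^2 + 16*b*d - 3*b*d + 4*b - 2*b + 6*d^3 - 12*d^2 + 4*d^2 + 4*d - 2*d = 49*b^3 + b^2*(14*d + 21) + b*(-29*d^2 + 13*d + 2) + 6*d^3 - 8*d^2 + 2*d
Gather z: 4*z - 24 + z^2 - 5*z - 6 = z^2 - z - 30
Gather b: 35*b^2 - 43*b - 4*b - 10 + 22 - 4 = 35*b^2 - 47*b + 8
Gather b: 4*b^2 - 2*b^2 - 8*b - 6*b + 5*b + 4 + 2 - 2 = 2*b^2 - 9*b + 4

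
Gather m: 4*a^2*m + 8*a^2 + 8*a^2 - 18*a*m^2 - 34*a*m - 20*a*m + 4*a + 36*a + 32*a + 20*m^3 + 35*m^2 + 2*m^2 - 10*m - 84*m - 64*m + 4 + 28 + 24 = 16*a^2 + 72*a + 20*m^3 + m^2*(37 - 18*a) + m*(4*a^2 - 54*a - 158) + 56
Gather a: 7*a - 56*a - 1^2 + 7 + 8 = 14 - 49*a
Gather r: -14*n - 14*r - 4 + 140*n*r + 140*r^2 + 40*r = -14*n + 140*r^2 + r*(140*n + 26) - 4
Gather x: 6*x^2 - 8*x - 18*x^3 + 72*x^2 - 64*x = -18*x^3 + 78*x^2 - 72*x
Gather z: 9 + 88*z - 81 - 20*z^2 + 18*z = -20*z^2 + 106*z - 72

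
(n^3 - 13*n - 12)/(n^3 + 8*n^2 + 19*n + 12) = (n - 4)/(n + 4)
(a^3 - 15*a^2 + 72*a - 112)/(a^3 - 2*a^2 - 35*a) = (a^2 - 8*a + 16)/(a*(a + 5))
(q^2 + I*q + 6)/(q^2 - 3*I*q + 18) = (q - 2*I)/(q - 6*I)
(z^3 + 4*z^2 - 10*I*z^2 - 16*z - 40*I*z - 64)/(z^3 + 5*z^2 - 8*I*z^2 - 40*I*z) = (z^2 + 2*z*(2 - I) - 8*I)/(z*(z + 5))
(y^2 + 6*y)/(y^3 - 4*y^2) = (y + 6)/(y*(y - 4))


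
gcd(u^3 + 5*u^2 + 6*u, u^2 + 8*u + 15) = u + 3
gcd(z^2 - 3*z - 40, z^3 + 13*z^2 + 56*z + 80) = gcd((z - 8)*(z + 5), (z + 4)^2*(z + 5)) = z + 5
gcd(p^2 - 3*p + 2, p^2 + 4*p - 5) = p - 1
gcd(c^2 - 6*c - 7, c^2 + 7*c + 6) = c + 1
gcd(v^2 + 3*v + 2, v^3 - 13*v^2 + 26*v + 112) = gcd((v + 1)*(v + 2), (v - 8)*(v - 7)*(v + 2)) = v + 2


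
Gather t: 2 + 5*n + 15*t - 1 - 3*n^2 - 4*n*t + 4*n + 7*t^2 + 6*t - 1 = -3*n^2 + 9*n + 7*t^2 + t*(21 - 4*n)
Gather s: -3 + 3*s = 3*s - 3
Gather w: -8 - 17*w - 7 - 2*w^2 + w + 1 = -2*w^2 - 16*w - 14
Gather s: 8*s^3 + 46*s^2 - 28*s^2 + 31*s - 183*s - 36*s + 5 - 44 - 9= 8*s^3 + 18*s^2 - 188*s - 48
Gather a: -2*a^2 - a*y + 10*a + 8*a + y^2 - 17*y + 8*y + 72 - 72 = -2*a^2 + a*(18 - y) + y^2 - 9*y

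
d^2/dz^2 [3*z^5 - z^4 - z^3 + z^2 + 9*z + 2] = 60*z^3 - 12*z^2 - 6*z + 2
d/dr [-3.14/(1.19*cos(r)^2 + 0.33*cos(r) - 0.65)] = -(7.4732*cos(r) + 1.0362)*sin(r)/(1.19*cos(r)^2 + 0.33*cos(r) - 0.65)^2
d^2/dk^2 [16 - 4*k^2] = -8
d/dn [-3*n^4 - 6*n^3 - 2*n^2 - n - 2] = -12*n^3 - 18*n^2 - 4*n - 1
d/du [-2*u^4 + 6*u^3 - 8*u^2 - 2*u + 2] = -8*u^3 + 18*u^2 - 16*u - 2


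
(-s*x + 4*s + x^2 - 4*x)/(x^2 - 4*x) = (-s + x)/x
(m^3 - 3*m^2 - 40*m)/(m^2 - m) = (m^2 - 3*m - 40)/(m - 1)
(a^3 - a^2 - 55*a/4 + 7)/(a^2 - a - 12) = (a^2 + 3*a - 7/4)/(a + 3)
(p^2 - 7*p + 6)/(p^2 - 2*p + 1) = (p - 6)/(p - 1)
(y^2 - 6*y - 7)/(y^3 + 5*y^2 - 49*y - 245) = (y + 1)/(y^2 + 12*y + 35)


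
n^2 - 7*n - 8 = (n - 8)*(n + 1)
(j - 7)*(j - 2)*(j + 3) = j^3 - 6*j^2 - 13*j + 42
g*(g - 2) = g^2 - 2*g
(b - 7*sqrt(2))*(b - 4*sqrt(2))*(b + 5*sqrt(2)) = b^3 - 6*sqrt(2)*b^2 - 54*b + 280*sqrt(2)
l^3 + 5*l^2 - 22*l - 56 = (l - 4)*(l + 2)*(l + 7)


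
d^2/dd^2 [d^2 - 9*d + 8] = 2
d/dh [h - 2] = 1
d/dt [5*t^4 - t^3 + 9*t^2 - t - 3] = 20*t^3 - 3*t^2 + 18*t - 1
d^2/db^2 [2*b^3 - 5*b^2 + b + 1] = 12*b - 10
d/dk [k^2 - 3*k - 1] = 2*k - 3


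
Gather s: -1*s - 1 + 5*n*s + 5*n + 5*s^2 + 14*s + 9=5*n + 5*s^2 + s*(5*n + 13) + 8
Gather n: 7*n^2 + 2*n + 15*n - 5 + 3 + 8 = 7*n^2 + 17*n + 6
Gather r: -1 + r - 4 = r - 5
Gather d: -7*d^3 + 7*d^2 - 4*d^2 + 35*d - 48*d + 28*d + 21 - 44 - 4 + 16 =-7*d^3 + 3*d^2 + 15*d - 11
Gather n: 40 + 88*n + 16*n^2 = 16*n^2 + 88*n + 40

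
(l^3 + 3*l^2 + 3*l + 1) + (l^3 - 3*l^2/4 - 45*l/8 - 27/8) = 2*l^3 + 9*l^2/4 - 21*l/8 - 19/8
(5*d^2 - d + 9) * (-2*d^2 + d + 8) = -10*d^4 + 7*d^3 + 21*d^2 + d + 72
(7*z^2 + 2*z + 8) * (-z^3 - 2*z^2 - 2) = -7*z^5 - 16*z^4 - 12*z^3 - 30*z^2 - 4*z - 16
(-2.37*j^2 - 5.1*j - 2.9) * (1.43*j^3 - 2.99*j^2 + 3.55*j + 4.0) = -3.3891*j^5 - 0.206699999999999*j^4 + 2.6885*j^3 - 18.914*j^2 - 30.695*j - 11.6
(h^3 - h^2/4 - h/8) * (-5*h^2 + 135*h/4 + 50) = -5*h^5 + 35*h^4 + 675*h^3/16 - 535*h^2/32 - 25*h/4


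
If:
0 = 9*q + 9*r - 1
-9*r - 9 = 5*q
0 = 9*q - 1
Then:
No Solution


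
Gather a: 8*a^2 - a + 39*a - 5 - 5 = 8*a^2 + 38*a - 10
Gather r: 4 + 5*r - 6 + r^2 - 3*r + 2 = r^2 + 2*r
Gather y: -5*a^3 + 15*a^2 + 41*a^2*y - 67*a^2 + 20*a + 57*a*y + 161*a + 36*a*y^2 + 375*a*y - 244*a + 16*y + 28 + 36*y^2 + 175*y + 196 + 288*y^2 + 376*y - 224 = -5*a^3 - 52*a^2 - 63*a + y^2*(36*a + 324) + y*(41*a^2 + 432*a + 567)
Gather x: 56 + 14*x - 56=14*x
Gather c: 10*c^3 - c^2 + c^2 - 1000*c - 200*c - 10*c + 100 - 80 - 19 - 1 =10*c^3 - 1210*c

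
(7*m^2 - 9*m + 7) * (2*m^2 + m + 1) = 14*m^4 - 11*m^3 + 12*m^2 - 2*m + 7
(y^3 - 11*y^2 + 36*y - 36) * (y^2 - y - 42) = y^5 - 12*y^4 + 5*y^3 + 390*y^2 - 1476*y + 1512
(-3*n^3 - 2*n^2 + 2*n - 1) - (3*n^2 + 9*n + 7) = -3*n^3 - 5*n^2 - 7*n - 8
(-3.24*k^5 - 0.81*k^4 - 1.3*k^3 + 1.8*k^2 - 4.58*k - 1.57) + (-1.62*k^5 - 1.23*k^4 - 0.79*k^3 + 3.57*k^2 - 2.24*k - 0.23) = -4.86*k^5 - 2.04*k^4 - 2.09*k^3 + 5.37*k^2 - 6.82*k - 1.8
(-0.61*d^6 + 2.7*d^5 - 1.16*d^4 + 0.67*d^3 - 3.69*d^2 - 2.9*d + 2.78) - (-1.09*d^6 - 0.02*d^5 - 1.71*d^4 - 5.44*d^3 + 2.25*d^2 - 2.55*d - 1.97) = 0.48*d^6 + 2.72*d^5 + 0.55*d^4 + 6.11*d^3 - 5.94*d^2 - 0.35*d + 4.75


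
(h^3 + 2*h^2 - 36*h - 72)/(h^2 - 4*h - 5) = (-h^3 - 2*h^2 + 36*h + 72)/(-h^2 + 4*h + 5)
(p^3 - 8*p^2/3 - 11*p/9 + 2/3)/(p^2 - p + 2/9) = (3*p^2 - 7*p - 6)/(3*p - 2)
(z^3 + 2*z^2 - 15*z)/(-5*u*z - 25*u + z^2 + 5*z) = z*(z - 3)/(-5*u + z)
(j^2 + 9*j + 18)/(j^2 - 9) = (j + 6)/(j - 3)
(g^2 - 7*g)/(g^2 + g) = (g - 7)/(g + 1)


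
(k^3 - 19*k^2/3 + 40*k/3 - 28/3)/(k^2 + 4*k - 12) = (3*k^2 - 13*k + 14)/(3*(k + 6))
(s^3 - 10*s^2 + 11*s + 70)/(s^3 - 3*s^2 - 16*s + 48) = (s^3 - 10*s^2 + 11*s + 70)/(s^3 - 3*s^2 - 16*s + 48)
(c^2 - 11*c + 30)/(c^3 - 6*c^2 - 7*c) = (-c^2 + 11*c - 30)/(c*(-c^2 + 6*c + 7))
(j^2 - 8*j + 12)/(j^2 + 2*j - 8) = (j - 6)/(j + 4)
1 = 1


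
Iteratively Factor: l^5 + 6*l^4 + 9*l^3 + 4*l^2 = (l)*(l^4 + 6*l^3 + 9*l^2 + 4*l) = l^2*(l^3 + 6*l^2 + 9*l + 4) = l^2*(l + 1)*(l^2 + 5*l + 4) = l^2*(l + 1)*(l + 4)*(l + 1)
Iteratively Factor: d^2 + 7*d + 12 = (d + 3)*(d + 4)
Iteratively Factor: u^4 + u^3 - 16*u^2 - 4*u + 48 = (u - 3)*(u^3 + 4*u^2 - 4*u - 16) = (u - 3)*(u + 2)*(u^2 + 2*u - 8) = (u - 3)*(u + 2)*(u + 4)*(u - 2)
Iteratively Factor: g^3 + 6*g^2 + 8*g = (g + 2)*(g^2 + 4*g) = g*(g + 2)*(g + 4)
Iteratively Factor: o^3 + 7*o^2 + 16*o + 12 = (o + 3)*(o^2 + 4*o + 4) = (o + 2)*(o + 3)*(o + 2)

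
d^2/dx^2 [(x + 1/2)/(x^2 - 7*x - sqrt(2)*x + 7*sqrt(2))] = ((2*x + 1)*(-2*x + sqrt(2) + 7)^2 + (-6*x + 2*sqrt(2) + 13)*(x^2 - 7*x - sqrt(2)*x + 7*sqrt(2)))/(x^2 - 7*x - sqrt(2)*x + 7*sqrt(2))^3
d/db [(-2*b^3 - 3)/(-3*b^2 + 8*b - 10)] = 2*(3*b^2*(3*b^2 - 8*b + 10) - (3*b - 4)*(2*b^3 + 3))/(3*b^2 - 8*b + 10)^2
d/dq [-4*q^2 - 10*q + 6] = -8*q - 10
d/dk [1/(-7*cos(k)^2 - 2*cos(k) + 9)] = -2*(7*cos(k) + 1)*sin(k)/(7*cos(k)^2 + 2*cos(k) - 9)^2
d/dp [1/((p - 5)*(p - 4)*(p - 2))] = (-(p - 5)*(p - 4) - (p - 5)*(p - 2) - (p - 4)*(p - 2))/((p - 5)^2*(p - 4)^2*(p - 2)^2)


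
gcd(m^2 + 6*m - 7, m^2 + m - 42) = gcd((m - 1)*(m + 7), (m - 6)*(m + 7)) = m + 7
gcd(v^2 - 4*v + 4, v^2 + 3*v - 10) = v - 2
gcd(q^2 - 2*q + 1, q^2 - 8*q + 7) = q - 1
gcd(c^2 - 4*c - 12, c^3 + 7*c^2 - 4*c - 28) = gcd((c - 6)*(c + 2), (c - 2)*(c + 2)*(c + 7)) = c + 2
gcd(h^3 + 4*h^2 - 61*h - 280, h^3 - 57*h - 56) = h^2 - h - 56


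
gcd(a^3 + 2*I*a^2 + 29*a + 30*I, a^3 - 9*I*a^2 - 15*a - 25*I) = a^2 - 4*I*a + 5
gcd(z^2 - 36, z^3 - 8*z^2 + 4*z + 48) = z - 6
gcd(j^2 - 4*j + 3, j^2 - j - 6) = j - 3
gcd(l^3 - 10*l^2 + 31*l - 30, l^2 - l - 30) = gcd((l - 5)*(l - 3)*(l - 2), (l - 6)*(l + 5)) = 1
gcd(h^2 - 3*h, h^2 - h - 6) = h - 3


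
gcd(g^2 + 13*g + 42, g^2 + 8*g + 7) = g + 7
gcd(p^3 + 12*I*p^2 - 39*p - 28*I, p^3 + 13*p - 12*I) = p + 4*I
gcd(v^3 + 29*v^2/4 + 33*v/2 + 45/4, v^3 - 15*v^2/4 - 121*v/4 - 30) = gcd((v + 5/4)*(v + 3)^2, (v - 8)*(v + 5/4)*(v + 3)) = v^2 + 17*v/4 + 15/4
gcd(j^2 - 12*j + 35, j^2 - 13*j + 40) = j - 5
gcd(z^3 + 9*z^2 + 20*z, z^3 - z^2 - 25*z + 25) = z + 5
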